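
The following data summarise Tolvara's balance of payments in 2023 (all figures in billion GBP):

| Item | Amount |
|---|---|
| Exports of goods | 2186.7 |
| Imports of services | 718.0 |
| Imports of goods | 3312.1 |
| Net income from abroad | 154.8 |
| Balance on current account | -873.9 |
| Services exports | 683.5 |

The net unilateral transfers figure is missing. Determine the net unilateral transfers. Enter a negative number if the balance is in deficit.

Current account = goods balance + services balance + net primary income + net secondary income
Sum of the known components = -1005.1
Net unilateral transfers = CA - (known components) = -873.9 - (-1005.1) = 131.2

131.2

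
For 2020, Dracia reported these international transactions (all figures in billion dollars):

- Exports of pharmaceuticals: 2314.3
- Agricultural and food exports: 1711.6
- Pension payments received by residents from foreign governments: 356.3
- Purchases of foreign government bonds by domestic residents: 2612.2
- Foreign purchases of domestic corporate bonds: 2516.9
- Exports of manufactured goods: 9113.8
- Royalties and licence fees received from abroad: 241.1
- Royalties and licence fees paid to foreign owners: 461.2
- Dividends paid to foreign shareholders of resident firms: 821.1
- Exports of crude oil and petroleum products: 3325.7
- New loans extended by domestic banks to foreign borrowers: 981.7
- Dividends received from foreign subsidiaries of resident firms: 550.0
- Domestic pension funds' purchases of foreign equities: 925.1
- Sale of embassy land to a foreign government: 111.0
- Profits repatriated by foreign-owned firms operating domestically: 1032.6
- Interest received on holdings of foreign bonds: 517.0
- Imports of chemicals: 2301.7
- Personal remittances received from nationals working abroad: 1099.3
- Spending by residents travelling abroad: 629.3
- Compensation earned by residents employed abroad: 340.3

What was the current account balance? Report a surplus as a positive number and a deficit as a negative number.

Goods: -2301.7 + 2314.3 + 3325.7 + 1711.6 + 9113.8 = 14163.7
Services: -629.3 + 241.1 - 461.2 = -849.4
Primary income: 550.0 - 821.1 + 517.0 - 1032.6 + 340.3 = -446.4
Secondary income: 356.3 + 1099.3 = 1455.6
Current account = 14163.7 + (-849.4) + (-446.4) + 1455.6 = 14323.5
(Excluded from the current account — financial account: purchases of foreign government bonds by domestic residents 2612.2, foreign purchases of domestic corporate bonds 2516.9, new loans extended by domestic banks to foreign borrowers 981.7, domestic pension funds' purchases of foreign equities 925.1; capital account: sale of embassy land to a foreign government 111.0.)

14323.5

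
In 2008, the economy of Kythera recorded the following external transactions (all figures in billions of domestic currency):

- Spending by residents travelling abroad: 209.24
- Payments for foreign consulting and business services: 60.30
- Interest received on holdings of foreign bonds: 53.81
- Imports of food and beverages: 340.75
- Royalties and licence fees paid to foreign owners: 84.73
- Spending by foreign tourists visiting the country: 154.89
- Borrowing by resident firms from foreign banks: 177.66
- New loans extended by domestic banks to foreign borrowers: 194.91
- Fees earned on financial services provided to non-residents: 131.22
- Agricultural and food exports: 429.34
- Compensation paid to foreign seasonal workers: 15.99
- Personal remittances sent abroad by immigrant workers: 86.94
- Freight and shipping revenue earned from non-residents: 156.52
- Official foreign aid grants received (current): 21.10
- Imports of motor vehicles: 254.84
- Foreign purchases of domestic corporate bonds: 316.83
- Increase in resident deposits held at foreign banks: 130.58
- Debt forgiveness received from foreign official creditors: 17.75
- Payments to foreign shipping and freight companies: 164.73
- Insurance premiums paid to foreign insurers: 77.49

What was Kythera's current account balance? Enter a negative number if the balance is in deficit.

Goods: -340.75 + 429.34 - 254.84 = -166.25
Services: 131.22 - 209.24 - 164.73 - 60.30 - 77.49 - 84.73 + 156.52 + 154.89 = -153.86
Primary income: -15.99 + 53.81 = 37.82
Secondary income: -86.94 + 21.10 = -65.84
Current account = (-166.25) + (-153.86) + 37.82 + (-65.84) = -348.13
(Excluded from the current account — financial account: borrowing by resident firms from foreign banks 177.66, new loans extended by domestic banks to foreign borrowers 194.91, foreign purchases of domestic corporate bonds 316.83, increase in resident deposits held at foreign banks 130.58; capital account: debt forgiveness received from foreign official creditors 17.75.)

-348.13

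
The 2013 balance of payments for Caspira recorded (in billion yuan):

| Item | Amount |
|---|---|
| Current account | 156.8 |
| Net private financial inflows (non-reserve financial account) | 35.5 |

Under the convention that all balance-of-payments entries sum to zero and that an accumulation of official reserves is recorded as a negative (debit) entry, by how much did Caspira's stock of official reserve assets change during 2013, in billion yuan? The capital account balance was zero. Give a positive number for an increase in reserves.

Official reserve transactions balance = -(156.8 + 35.5) = -192.3
An accumulation of reserves is recorded as a debit (negative entry), so the change in the stock of reserves is the negative of that balance.
Change in official reserves = -(-192.3) = 192.3

192.3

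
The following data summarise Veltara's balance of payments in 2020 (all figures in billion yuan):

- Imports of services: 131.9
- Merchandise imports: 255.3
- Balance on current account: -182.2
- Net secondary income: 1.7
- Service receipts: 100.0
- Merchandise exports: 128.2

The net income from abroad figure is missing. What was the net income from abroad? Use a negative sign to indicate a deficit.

-24.9

Current account = goods balance + services balance + net primary income + net secondary income
Sum of the known components = -157.3
Net income from abroad = CA - (known components) = -182.2 - (-157.3) = -24.9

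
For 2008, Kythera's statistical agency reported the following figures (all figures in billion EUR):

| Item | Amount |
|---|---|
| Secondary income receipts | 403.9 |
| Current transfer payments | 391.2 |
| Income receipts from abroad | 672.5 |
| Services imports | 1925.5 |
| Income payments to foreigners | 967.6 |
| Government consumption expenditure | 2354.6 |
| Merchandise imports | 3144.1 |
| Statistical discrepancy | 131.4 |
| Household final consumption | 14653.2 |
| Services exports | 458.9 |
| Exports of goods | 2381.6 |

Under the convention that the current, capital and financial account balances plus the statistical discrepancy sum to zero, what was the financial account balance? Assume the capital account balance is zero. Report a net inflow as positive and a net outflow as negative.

2380.1

Goods balance = 2381.6 - 3144.1 = -762.5
Services balance = 458.9 - 1925.5 = -1466.6
Trade balance (goods + services) = -762.5 + (-1466.6) = -2229.1
Net primary income = 672.5 - 967.6 = -295.1
Net secondary income = 403.9 - 391.2 = 12.7
Current account = -2229.1 + (-295.1) + 12.7 = -2511.5
Financial account = -(-2511.5 + 131.4) = 2380.1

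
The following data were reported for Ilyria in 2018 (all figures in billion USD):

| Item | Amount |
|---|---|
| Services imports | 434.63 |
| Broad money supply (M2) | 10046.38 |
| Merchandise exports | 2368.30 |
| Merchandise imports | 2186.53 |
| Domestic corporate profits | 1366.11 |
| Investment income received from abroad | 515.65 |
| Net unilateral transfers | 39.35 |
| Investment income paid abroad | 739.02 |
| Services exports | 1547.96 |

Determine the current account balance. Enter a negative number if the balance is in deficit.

Goods balance = 2368.30 - 2186.53 = 181.77
Services balance = 1547.96 - 434.63 = 1113.33
Trade balance (goods + services) = 181.77 + 1113.33 = 1295.10
Net primary income = 515.65 - 739.02 = -223.37
Net secondary income = 39.35
Current account = 1295.10 + (-223.37) + 39.35 = 1111.08

1111.08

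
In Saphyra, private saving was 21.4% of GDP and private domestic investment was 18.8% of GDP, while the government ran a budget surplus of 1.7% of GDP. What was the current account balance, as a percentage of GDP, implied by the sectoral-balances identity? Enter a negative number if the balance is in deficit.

4.3

By the sectoral-balances identity, CA = (S_private - I) + (T - G).
Private balance = 21.4 - 18.8 = 2.6
Government balance (T - G) = 1.7
CA = 2.6 + 1.7 = 4.3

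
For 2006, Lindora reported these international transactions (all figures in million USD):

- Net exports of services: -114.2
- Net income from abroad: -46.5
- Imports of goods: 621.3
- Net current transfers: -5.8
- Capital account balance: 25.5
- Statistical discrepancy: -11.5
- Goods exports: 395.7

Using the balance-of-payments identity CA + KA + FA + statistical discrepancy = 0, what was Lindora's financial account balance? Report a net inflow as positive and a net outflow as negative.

378.1

Goods balance = 395.7 - 621.3 = -225.6
Services balance = -114.2
Trade balance (goods + services) = -225.6 + (-114.2) = -339.8
Net primary income = -46.5
Net secondary income = -5.8
Current account = -339.8 + (-46.5) + (-5.8) = -392.1
Financial account = -(-392.1 + 25.5 + (-11.5)) = 378.1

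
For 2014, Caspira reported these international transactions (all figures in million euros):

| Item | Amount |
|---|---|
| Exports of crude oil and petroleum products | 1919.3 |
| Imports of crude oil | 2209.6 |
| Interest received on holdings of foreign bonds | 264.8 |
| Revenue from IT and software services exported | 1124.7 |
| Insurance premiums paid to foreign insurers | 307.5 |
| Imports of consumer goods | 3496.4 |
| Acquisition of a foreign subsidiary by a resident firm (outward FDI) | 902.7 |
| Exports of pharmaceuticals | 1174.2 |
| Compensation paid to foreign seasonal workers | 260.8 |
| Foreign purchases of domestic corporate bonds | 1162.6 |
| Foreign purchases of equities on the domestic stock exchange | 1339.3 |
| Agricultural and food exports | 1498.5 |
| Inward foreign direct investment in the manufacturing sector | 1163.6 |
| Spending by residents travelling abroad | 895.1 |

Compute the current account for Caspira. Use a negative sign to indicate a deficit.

-1187.9

Goods: -2209.6 - 3496.4 + 1498.5 + 1919.3 + 1174.2 = -1114.0
Services: -895.1 - 307.5 + 1124.7 = -77.9
Primary income: -260.8 + 264.8 = 4.0
Current account = (-1114.0) + (-77.9) + 4.0 = -1187.9
(Excluded from the current account — financial account: acquisition of a foreign subsidiary by a resident firm (outward FDI) 902.7, foreign purchases of domestic corporate bonds 1162.6, foreign purchases of equities on the domestic stock exchange 1339.3, inward foreign direct investment in the manufacturing sector 1163.6.)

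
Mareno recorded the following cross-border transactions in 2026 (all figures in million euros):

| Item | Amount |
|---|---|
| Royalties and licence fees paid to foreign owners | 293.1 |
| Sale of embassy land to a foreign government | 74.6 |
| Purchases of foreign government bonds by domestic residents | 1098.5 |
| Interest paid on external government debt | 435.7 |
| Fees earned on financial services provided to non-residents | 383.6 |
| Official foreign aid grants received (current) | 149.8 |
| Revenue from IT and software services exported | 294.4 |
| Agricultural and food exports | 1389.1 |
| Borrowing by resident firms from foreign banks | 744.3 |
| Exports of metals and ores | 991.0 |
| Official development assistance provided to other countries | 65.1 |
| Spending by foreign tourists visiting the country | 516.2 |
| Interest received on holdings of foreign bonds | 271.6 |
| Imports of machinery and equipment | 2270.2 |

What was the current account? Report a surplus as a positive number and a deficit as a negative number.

Goods: -2270.2 + 1389.1 + 991.0 = 109.9
Services: -293.1 + 294.4 + 383.6 + 516.2 = 901.1
Primary income: -435.7 + 271.6 = -164.1
Secondary income: -65.1 + 149.8 = 84.7
Current account = 109.9 + 901.1 + (-164.1) + 84.7 = 931.6
(Excluded from the current account — capital account: sale of embassy land to a foreign government 74.6; financial account: purchases of foreign government bonds by domestic residents 1098.5, borrowing by resident firms from foreign banks 744.3.)

931.6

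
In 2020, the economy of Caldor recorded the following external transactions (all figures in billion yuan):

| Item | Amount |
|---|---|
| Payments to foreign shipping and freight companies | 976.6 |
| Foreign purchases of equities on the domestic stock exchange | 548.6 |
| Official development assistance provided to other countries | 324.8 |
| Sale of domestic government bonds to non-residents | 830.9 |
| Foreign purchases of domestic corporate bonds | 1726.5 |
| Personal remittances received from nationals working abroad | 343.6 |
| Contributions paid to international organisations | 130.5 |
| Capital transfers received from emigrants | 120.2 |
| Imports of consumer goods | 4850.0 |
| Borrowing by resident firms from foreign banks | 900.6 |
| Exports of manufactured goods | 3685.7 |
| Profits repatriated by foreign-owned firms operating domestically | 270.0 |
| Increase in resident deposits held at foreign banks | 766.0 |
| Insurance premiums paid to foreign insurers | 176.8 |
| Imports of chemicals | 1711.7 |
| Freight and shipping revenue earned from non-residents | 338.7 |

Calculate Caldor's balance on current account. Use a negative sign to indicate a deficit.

Goods: -1711.7 - 4850.0 + 3685.7 = -2876.0
Services: 338.7 - 976.6 - 176.8 = -814.7
Primary income: -270.0
Secondary income: -130.5 + 343.6 - 324.8 = -111.7
Current account = (-2876.0) + (-814.7) + (-270.0) + (-111.7) = -4072.4
(Excluded from the current account — financial account: foreign purchases of equities on the domestic stock exchange 548.6, sale of domestic government bonds to non-residents 830.9, foreign purchases of domestic corporate bonds 1726.5, borrowing by resident firms from foreign banks 900.6, increase in resident deposits held at foreign banks 766.0; capital account: capital transfers received from emigrants 120.2.)

-4072.4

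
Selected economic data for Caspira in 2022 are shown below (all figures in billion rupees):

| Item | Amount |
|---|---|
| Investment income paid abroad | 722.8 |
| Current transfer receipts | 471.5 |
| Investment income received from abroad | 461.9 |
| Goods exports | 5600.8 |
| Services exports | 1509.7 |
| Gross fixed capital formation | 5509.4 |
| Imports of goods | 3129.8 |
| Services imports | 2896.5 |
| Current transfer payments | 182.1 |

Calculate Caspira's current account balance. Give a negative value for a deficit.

Goods balance = 5600.8 - 3129.8 = 2471.0
Services balance = 1509.7 - 2896.5 = -1386.8
Trade balance (goods + services) = 2471.0 + (-1386.8) = 1084.2
Net primary income = 461.9 - 722.8 = -260.9
Net secondary income = 471.5 - 182.1 = 289.4
Current account = 1084.2 + (-260.9) + 289.4 = 1112.7

1112.7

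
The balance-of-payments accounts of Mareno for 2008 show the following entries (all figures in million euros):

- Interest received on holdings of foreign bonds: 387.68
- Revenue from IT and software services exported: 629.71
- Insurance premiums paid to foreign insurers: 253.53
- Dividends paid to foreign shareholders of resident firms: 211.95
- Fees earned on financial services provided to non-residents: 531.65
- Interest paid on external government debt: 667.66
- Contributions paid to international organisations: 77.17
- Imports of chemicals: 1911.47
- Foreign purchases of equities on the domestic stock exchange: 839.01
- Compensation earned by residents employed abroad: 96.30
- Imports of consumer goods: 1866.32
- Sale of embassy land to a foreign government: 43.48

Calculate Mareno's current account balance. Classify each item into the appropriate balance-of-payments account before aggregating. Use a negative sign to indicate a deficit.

-3342.76

Goods: -1866.32 - 1911.47 = -3777.79
Services: 531.65 + 629.71 - 253.53 = 907.83
Primary income: 96.30 + 387.68 - 667.66 - 211.95 = -395.63
Secondary income: -77.17
Current account = (-3777.79) + 907.83 + (-395.63) + (-77.17) = -3342.76
(Excluded from the current account — financial account: foreign purchases of equities on the domestic stock exchange 839.01; capital account: sale of embassy land to a foreign government 43.48.)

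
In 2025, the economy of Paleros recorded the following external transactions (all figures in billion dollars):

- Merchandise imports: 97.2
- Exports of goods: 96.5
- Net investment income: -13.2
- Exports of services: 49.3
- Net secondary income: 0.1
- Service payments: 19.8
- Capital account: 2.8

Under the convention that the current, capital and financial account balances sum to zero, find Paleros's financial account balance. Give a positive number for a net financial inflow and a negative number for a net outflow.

-18.5

Goods balance = 96.5 - 97.2 = -0.7
Services balance = 49.3 - 19.8 = 29.5
Trade balance (goods + services) = -0.7 + 29.5 = 28.8
Net primary income = -13.2
Net secondary income = 0.1
Current account = 28.8 + (-13.2) + 0.1 = 15.7
Financial account = -(15.7 + 2.8) = -18.5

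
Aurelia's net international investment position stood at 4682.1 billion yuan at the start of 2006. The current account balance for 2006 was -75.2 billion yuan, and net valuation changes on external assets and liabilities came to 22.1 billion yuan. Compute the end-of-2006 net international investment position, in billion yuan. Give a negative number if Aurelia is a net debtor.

4629.0

Change in NIIP = current account + net valuation change = -75.2 + 22.1 = -53.1
End-of-year NIIP = 4682.1 + (-53.1) = 4629.0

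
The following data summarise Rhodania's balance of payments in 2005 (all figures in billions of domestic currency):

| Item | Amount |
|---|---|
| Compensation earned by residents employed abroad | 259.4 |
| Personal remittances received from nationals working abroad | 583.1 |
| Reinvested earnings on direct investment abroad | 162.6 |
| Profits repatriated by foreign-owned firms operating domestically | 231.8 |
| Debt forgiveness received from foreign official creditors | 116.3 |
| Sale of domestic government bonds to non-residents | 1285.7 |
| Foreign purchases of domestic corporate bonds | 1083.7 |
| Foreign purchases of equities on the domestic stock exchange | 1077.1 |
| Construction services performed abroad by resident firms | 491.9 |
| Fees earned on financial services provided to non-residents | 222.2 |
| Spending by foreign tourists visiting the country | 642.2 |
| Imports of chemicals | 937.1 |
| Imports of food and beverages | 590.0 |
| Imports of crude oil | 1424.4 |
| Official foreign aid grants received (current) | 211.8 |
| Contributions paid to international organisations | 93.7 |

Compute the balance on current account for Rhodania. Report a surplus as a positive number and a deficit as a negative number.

Goods: -590.0 - 937.1 - 1424.4 = -2951.5
Services: 642.2 + 491.9 + 222.2 = 1356.3
Primary income: 259.4 - 231.8 + 162.6 = 190.2
Secondary income: -93.7 + 211.8 + 583.1 = 701.2
Current account = (-2951.5) + 1356.3 + 190.2 + 701.2 = -703.8
(Excluded from the current account — capital account: debt forgiveness received from foreign official creditors 116.3; financial account: sale of domestic government bonds to non-residents 1285.7, foreign purchases of domestic corporate bonds 1083.7, foreign purchases of equities on the domestic stock exchange 1077.1.)

-703.8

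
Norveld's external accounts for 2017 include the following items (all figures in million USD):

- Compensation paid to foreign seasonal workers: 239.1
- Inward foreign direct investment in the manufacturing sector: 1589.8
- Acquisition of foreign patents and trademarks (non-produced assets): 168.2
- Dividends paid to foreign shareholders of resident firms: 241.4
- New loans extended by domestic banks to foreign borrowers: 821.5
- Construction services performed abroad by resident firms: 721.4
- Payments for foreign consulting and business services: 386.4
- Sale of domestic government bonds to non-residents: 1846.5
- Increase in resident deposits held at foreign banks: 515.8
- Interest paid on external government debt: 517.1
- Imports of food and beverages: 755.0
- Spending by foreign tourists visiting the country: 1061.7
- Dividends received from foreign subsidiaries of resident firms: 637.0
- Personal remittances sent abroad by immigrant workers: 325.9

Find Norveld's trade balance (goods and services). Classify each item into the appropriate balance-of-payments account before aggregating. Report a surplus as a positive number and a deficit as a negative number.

Goods: -755.0
Services: -386.4 + 721.4 + 1061.7 = 1396.7
Trade balance = -755.0 + 1396.7 = 641.7
(Excluded from the trade balance — primary income: compensation paid to foreign seasonal workers 239.1, dividends paid to foreign shareholders of resident firms 241.4, interest paid on external government debt 517.1, dividends received from foreign subsidiaries of resident firms 637.0; financial account: inward foreign direct investment in the manufacturing sector 1589.8, new loans extended by domestic banks to foreign borrowers 821.5, sale of domestic government bonds to non-residents 1846.5, increase in resident deposits held at foreign banks 515.8; capital account: acquisition of foreign patents and trademarks (non-produced assets) 168.2; secondary income: personal remittances sent abroad by immigrant workers 325.9.)

641.7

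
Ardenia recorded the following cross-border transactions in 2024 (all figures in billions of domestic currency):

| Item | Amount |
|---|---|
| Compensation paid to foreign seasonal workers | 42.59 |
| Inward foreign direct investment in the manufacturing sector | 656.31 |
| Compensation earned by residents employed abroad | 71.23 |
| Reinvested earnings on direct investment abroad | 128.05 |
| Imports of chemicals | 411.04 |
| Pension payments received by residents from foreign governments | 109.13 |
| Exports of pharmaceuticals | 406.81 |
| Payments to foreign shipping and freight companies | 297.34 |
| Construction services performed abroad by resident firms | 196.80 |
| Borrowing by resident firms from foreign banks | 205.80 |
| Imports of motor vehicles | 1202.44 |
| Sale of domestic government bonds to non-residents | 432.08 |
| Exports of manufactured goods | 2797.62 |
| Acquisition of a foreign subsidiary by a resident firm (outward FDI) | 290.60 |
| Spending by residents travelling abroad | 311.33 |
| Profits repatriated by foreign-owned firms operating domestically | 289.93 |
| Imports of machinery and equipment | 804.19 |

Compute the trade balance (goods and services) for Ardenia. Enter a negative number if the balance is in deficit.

Goods: 2797.62 - 1202.44 - 804.19 - 411.04 + 406.81 = 786.76
Services: 196.80 - 311.33 - 297.34 = -411.87
Trade balance = 786.76 + (-411.87) = 374.89
(Excluded from the trade balance — primary income: compensation paid to foreign seasonal workers 42.59, compensation earned by residents employed abroad 71.23, reinvested earnings on direct investment abroad 128.05, profits repatriated by foreign-owned firms operating domestically 289.93; financial account: inward foreign direct investment in the manufacturing sector 656.31, borrowing by resident firms from foreign banks 205.80, sale of domestic government bonds to non-residents 432.08, acquisition of a foreign subsidiary by a resident firm (outward FDI) 290.60; secondary income: pension payments received by residents from foreign governments 109.13.)

374.89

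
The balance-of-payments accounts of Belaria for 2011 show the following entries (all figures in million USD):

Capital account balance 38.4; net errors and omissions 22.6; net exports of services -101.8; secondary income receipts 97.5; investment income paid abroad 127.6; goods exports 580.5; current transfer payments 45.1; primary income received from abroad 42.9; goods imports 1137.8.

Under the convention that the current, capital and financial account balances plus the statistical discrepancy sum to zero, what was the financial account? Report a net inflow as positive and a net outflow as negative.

Goods balance = 580.5 - 1137.8 = -557.3
Services balance = -101.8
Trade balance (goods + services) = -557.3 + (-101.8) = -659.1
Net primary income = 42.9 - 127.6 = -84.7
Net secondary income = 97.5 - 45.1 = 52.4
Current account = -659.1 + (-84.7) + 52.4 = -691.4
Financial account = -(-691.4 + 38.4 + 22.6) = 630.4

630.4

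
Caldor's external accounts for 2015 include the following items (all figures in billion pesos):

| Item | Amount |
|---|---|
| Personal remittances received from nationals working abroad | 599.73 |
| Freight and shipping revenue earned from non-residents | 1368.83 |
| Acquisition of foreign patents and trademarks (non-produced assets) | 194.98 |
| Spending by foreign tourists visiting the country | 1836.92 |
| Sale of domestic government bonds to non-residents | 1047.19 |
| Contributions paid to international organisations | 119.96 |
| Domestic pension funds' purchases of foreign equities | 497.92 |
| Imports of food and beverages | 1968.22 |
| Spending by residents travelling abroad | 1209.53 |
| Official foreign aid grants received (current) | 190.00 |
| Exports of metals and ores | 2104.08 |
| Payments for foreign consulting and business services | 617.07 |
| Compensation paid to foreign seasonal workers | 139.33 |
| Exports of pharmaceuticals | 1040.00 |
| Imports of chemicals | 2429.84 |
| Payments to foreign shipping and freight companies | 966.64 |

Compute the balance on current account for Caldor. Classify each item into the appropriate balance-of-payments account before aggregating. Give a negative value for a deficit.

Goods: 1040.00 + 2104.08 - 1968.22 - 2429.84 = -1253.98
Services: 1368.83 - 617.07 + 1836.92 - 966.64 - 1209.53 = 412.51
Primary income: -139.33
Secondary income: 190.00 - 119.96 + 599.73 = 669.77
Current account = (-1253.98) + 412.51 + (-139.33) + 669.77 = -311.03
(Excluded from the current account — capital account: acquisition of foreign patents and trademarks (non-produced assets) 194.98; financial account: sale of domestic government bonds to non-residents 1047.19, domestic pension funds' purchases of foreign equities 497.92.)

-311.03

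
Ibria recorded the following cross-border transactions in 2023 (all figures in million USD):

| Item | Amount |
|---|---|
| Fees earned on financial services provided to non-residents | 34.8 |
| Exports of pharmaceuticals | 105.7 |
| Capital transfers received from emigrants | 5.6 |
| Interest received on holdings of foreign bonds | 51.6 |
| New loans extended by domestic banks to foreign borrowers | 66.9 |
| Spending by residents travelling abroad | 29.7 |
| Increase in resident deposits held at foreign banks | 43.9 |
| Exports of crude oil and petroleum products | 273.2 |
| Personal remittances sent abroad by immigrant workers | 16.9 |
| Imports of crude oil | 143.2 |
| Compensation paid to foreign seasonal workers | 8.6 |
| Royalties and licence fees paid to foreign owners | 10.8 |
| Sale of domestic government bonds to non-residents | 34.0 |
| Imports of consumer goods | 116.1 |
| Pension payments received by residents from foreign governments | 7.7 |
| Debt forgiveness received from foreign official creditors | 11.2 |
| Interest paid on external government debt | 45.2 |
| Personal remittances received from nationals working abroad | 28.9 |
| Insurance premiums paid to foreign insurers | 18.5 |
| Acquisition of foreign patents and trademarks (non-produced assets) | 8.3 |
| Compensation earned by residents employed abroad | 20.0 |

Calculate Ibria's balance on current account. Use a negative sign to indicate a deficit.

132.9

Goods: -116.1 + 273.2 + 105.7 - 143.2 = 119.6
Services: -10.8 - 29.7 - 18.5 + 34.8 = -24.2
Primary income: 20.0 - 45.2 - 8.6 + 51.6 = 17.8
Secondary income: 28.9 + 7.7 - 16.9 = 19.7
Current account = 119.6 + (-24.2) + 17.8 + 19.7 = 132.9
(Excluded from the current account — capital account: capital transfers received from emigrants 5.6, debt forgiveness received from foreign official creditors 11.2, acquisition of foreign patents and trademarks (non-produced assets) 8.3; financial account: new loans extended by domestic banks to foreign borrowers 66.9, increase in resident deposits held at foreign banks 43.9, sale of domestic government bonds to non-residents 34.0.)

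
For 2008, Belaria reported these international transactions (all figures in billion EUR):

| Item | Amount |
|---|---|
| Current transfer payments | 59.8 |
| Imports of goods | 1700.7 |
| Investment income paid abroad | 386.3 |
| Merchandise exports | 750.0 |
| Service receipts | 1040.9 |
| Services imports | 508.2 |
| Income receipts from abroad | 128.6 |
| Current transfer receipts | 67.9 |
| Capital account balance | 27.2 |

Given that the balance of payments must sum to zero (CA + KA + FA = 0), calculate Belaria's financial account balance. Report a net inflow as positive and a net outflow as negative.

Goods balance = 750.0 - 1700.7 = -950.7
Services balance = 1040.9 - 508.2 = 532.7
Trade balance (goods + services) = -950.7 + 532.7 = -418.0
Net primary income = 128.6 - 386.3 = -257.7
Net secondary income = 67.9 - 59.8 = 8.1
Current account = -418.0 + (-257.7) + 8.1 = -667.6
Financial account = -(-667.6 + 27.2) = 640.4

640.4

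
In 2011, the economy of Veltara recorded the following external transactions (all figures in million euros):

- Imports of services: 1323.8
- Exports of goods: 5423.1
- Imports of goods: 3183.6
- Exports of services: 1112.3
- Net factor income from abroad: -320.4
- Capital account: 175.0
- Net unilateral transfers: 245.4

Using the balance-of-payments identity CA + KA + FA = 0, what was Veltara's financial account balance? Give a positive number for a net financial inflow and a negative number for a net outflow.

-2128.0

Goods balance = 5423.1 - 3183.6 = 2239.5
Services balance = 1112.3 - 1323.8 = -211.5
Trade balance (goods + services) = 2239.5 + (-211.5) = 2028.0
Net primary income = -320.4
Net secondary income = 245.4
Current account = 2028.0 + (-320.4) + 245.4 = 1953.0
Financial account = -(1953.0 + 175.0) = -2128.0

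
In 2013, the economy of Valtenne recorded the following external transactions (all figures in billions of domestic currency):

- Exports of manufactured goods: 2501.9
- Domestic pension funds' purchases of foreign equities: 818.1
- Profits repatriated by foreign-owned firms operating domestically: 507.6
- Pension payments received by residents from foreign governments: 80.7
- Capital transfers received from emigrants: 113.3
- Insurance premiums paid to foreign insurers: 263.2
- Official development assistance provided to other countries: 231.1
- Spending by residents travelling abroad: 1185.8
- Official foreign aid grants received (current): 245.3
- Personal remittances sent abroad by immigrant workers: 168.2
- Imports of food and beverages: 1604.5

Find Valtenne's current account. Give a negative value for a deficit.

-1132.5

Goods: 2501.9 - 1604.5 = 897.4
Services: -263.2 - 1185.8 = -1449.0
Primary income: -507.6
Secondary income: 245.3 - 231.1 + 80.7 - 168.2 = -73.3
Current account = 897.4 + (-1449.0) + (-507.6) + (-73.3) = -1132.5
(Excluded from the current account — financial account: domestic pension funds' purchases of foreign equities 818.1; capital account: capital transfers received from emigrants 113.3.)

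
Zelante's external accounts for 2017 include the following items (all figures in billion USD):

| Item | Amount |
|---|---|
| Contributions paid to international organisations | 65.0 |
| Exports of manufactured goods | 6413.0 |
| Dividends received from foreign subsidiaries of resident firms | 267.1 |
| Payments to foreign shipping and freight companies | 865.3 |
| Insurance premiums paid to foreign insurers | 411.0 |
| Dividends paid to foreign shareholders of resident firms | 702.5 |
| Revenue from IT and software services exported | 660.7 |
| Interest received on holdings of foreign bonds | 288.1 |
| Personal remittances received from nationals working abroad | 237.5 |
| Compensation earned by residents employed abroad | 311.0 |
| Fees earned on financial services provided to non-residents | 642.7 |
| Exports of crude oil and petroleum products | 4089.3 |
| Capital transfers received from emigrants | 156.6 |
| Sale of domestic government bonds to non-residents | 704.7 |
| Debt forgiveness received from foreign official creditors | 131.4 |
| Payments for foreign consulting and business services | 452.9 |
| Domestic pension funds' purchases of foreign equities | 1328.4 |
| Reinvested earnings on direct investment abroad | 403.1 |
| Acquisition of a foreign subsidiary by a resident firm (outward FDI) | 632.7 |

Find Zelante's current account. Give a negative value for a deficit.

Goods: 4089.3 + 6413.0 = 10502.3
Services: -452.9 + 642.7 + 660.7 - 865.3 - 411.0 = -425.8
Primary income: 311.0 + 288.1 - 702.5 + 267.1 + 403.1 = 566.8
Secondary income: 237.5 - 65.0 = 172.5
Current account = 10502.3 + (-425.8) + 566.8 + 172.5 = 10815.8
(Excluded from the current account — capital account: capital transfers received from emigrants 156.6, debt forgiveness received from foreign official creditors 131.4; financial account: sale of domestic government bonds to non-residents 704.7, domestic pension funds' purchases of foreign equities 1328.4, acquisition of a foreign subsidiary by a resident firm (outward FDI) 632.7.)

10815.8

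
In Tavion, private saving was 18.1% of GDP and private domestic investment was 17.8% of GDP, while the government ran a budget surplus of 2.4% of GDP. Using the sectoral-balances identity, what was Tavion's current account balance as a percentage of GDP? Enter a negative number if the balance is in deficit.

2.7

By the sectoral-balances identity, CA = (S_private - I) + (T - G).
Private balance = 18.1 - 17.8 = 0.3
Government balance (T - G) = 2.4
CA = 0.3 + 2.4 = 2.7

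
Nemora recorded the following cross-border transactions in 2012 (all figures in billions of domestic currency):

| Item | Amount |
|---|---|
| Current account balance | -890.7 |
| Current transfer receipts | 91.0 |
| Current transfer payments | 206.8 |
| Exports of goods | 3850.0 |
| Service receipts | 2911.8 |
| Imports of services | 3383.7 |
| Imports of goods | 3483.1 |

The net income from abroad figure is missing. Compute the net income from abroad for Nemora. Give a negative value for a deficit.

Current account = goods balance + services balance + net primary income + net secondary income
Sum of the known components = -220.8
Net income from abroad = CA - (known components) = -890.7 - (-220.8) = -669.9

-669.9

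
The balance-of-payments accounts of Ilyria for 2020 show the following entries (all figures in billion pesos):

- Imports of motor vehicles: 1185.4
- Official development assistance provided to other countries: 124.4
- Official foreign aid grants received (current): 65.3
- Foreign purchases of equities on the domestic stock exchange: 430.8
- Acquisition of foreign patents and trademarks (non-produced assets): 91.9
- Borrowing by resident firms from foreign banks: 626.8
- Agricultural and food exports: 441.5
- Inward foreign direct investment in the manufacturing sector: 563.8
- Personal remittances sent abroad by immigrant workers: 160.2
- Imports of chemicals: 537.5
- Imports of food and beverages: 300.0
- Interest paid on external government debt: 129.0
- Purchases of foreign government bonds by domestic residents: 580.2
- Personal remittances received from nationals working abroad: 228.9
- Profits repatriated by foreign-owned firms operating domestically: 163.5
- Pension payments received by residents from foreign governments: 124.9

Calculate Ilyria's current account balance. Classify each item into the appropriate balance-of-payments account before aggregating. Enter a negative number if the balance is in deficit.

-1739.4

Goods: -1185.4 + 441.5 - 300.0 - 537.5 = -1581.4
Primary income: -163.5 - 129.0 = -292.5
Secondary income: 124.9 - 124.4 - 160.2 + 228.9 + 65.3 = 134.5
Current account = (-1581.4) + (-292.5) + 134.5 = -1739.4
(Excluded from the current account — financial account: foreign purchases of equities on the domestic stock exchange 430.8, borrowing by resident firms from foreign banks 626.8, inward foreign direct investment in the manufacturing sector 563.8, purchases of foreign government bonds by domestic residents 580.2; capital account: acquisition of foreign patents and trademarks (non-produced assets) 91.9.)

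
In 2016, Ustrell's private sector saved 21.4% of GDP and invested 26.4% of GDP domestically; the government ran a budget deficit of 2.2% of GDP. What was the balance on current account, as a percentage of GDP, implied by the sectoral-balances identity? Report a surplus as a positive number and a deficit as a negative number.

-7.2

By the sectoral-balances identity, CA = (S_private - I) + (T - G).
Private balance = 21.4 - 26.4 = -5.0
Government balance (T - G) = -2.2
CA = -5.0 + (-2.2) = -7.2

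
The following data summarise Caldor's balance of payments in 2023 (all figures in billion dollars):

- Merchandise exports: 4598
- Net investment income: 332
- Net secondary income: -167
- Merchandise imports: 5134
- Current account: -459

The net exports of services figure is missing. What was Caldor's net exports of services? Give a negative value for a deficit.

Current account = goods balance + services balance + net primary income + net secondary income
Sum of the known components = -371
Net exports of services = CA - (known components) = -459 - (-371) = -88

-88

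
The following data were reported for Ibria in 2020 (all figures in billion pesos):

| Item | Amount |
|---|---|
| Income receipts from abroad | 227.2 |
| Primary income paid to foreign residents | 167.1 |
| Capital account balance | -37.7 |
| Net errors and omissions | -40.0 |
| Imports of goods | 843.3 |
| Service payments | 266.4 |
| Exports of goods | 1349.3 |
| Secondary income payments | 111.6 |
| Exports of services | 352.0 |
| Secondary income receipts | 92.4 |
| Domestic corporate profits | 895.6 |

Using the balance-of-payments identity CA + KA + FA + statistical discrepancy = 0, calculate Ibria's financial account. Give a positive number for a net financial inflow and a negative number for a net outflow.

Goods balance = 1349.3 - 843.3 = 506.0
Services balance = 352.0 - 266.4 = 85.6
Trade balance (goods + services) = 506.0 + 85.6 = 591.6
Net primary income = 227.2 - 167.1 = 60.1
Net secondary income = 92.4 - 111.6 = -19.2
Current account = 591.6 + 60.1 + (-19.2) = 632.5
Financial account = -(632.5 + (-37.7) + (-40.0)) = -554.8

-554.8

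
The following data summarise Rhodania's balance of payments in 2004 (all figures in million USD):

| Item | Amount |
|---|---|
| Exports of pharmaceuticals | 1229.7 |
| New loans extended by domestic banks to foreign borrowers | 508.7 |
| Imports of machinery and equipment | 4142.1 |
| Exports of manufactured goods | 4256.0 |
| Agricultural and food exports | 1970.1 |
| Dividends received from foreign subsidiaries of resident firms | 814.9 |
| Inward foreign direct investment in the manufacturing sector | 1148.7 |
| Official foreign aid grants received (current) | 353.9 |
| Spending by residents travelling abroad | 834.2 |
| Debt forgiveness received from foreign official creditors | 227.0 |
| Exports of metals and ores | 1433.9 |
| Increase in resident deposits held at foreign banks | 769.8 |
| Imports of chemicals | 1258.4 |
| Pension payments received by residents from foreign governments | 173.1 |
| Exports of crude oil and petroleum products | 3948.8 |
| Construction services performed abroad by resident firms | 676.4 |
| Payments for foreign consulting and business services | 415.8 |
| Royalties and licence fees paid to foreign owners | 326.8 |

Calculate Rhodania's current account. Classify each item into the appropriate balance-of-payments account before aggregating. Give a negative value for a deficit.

7879.5

Goods: -1258.4 + 1229.7 + 4256.0 - 4142.1 + 1433.9 + 3948.8 + 1970.1 = 7438.0
Services: -415.8 - 834.2 - 326.8 + 676.4 = -900.4
Primary income: 814.9
Secondary income: 353.9 + 173.1 = 527.0
Current account = 7438.0 + (-900.4) + 814.9 + 527.0 = 7879.5
(Excluded from the current account — financial account: new loans extended by domestic banks to foreign borrowers 508.7, inward foreign direct investment in the manufacturing sector 1148.7, increase in resident deposits held at foreign banks 769.8; capital account: debt forgiveness received from foreign official creditors 227.0.)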